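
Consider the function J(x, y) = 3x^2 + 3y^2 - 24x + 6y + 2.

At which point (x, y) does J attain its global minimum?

J(x,y) separates as P(x) + Q(y) + 2, so its minimum is min P + min Q + 2.
P'(x) = 6x - 24 vanishes at x ∈ {4}; Q'(y) = 6y + 6 vanishes at y ∈ {-1}.
Local minima of P (where P''>0): P(4)=-48. Local minima of Q: Q(-1)=-3.
So the global minimum of J is P(4) + Q(-1) + 2 = -48 − 3 + 2 = -49, attained at (4, -1).

(4, -1)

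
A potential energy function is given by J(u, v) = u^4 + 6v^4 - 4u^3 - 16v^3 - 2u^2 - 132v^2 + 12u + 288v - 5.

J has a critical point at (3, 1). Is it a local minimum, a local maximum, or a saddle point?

The mixed partial ∂²J/∂u∂v is 0, so the Hessian at any point is diag(J_uu, J_vv) = diag(4(3u^2 - 6u - 1), 24(3v^2 - 4v - 11)).
At (3, 1): H = diag(32, -288).
The eigenvalues have opposite signs, so H is indefinite: a saddle point.

saddle point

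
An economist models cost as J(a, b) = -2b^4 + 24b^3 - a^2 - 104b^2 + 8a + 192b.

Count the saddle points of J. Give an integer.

J separates as a function of a plus a function of b, so ∇J=0 decouples.
∂J/∂a = -2(a - 4) = 0 at a ∈ {4}; ∂J/∂b = -8(b - 4)(b - 3)(b - 2) = 0 at b ∈ {2, 3, 4}.
The Hessian is diagonal: diag(J_aa, J_bb). Second derivatives: J_aa(4)=-2; J_bb(2)=-16, J_bb(3)=8, J_bb(4)=-16.
Saddle points occur where the two diagonal entries have opposite signs: (4, 3). Count: 1.

1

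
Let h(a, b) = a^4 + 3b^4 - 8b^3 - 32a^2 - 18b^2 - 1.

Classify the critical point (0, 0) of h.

local maximum

The mixed partial ∂²h/∂a∂b is 0, so the Hessian at any point is diag(h_aa, h_bb) = diag(4(3a^2 - 16), 12(3b^2 - 4b - 3)).
At (0, 0): H = diag(-64, -36).
Both eigenvalues are negative, so H is negative definite: a local maximum.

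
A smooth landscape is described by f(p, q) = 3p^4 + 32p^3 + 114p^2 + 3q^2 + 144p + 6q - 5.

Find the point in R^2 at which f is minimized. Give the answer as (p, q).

f(p,q) separates as A(p) + B(q) − 5, so its minimum is min A + min B − 5.
A'(p) = 12(p + 1)(p + 3)(p + 4) vanishes at p ∈ {-4, -3, -1}; B'(q) = 6q + 6 vanishes at q ∈ {-1}.
Local minima of A (where A''>0): A(-4)=-32, A(-1)=-59. Local minima of B: B(-1)=-3.
So the global minimum of f is A(-1) + B(-1) − 5 = -59 − 3 − 5 = -67, attained at (-1, -1).

(-1, -1)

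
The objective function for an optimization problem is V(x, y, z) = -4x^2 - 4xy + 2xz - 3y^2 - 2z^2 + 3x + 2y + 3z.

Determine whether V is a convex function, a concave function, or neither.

concave

V is quadratic, so its Hessian is the constant matrix H = [[-8, -4, 2], [-4, -6, 0], [2, 0, -4]].
Leading principal minors: -8, 32, -104.
Signs alternate −, +, − ⇒ H ≺ 0 ⇒ concave.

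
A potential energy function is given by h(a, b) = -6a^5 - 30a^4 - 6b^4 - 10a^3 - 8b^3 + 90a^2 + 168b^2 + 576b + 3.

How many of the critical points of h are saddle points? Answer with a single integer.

h separates as a function of a plus a function of b, so ∇h=0 decouples.
∂h/∂a = -30a(a - 1)(a + 2)(a + 3) = 0 at a ∈ {-3, -2, 0, 1}; ∂h/∂b = -24(b - 4)(b + 2)(b + 3) = 0 at b ∈ {-3, -2, 4}.
The Hessian is diagonal: diag(h_aa, h_bb). Second derivatives: h_aa(-3)=360, h_aa(-2)=-180, h_aa(0)=180, h_aa(1)=-360; h_bb(-3)=-168, h_bb(-2)=144, h_bb(4)=-1008.
Saddle points occur where the two diagonal entries have opposite signs: (-3, -3), (-3, 4), (-2, -2), (0, -3), (0, 4), (1, -2). Count: 6.

6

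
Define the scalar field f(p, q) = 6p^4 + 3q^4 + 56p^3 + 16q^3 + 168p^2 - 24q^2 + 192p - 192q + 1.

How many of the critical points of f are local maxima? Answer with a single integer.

f separates as a function of p plus a function of q, so ∇f=0 decouples.
∂f/∂p = 24(p + 1)(p + 2)(p + 4) = 0 at p ∈ {-4, -2, -1}; ∂f/∂q = 12(q - 2)(q + 2)(q + 4) = 0 at q ∈ {-4, -2, 2}.
The Hessian is diagonal: diag(f_pp, f_qq). Second derivatives: f_pp(-4)=144, f_pp(-2)=-48, f_pp(-1)=72; f_qq(-4)=144, f_qq(-2)=-96, f_qq(2)=288.
Local maxima occur where both diagonal entries negative: (-2, -2). Count: 1.

1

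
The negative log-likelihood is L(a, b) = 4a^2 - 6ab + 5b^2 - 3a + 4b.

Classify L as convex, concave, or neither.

L is quadratic, so its Hessian is the constant matrix H = [[8, -6], [-6, 10]].
det(H) = 44, tr(H) = 18.
det(H) > 0 and tr(H) > 0, so H is positive definite everywhere: convex.

convex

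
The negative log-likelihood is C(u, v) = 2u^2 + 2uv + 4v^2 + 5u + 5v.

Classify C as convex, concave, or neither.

C is quadratic, so its Hessian is the constant matrix H = [[4, 2], [2, 8]].
det(H) = 28, tr(H) = 12.
det(H) > 0 and tr(H) > 0, so H is positive definite everywhere: convex.

convex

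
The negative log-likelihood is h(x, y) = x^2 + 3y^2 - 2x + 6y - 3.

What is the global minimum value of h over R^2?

-7

h(x,y) separates as P(x) + Q(y) − 3, so its minimum is min P + min Q − 3.
P'(x) = 2x - 2 vanishes at x ∈ {1}; Q'(y) = 6y + 6 vanishes at y ∈ {-1}.
Local minima of P (where P''>0): P(1)=-1. Local minima of Q: Q(-1)=-3.
So the global minimum of h is P(1) + Q(-1) − 3 = -1 − 3 − 3 = -7, attained at (1, -1).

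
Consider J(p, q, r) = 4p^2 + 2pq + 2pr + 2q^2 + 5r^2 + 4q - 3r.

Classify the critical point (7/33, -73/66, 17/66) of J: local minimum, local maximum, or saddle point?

local minimum

The Hessian is constant: H = [[8, 2, 2], [2, 4, 0], [2, 0, 10]].
Leading principal minors: Δ₁ = 8, Δ₂ = 28, Δ₃ = 264.
All leading minors are positive, so H is positive definite: a local minimum.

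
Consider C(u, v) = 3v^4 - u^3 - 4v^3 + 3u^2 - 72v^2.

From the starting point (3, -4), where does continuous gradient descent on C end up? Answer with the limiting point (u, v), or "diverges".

diverges

C is separable, so gradient descent decouples: u follows -∂C/∂u, v follows -∂C/∂v.
∂C/∂u = -3u(u - 2); at u=3 this is -9, so u increases.
∂C/∂v = 12v(v - 4)(v + 3); at v=-4 this is -384, so v increases.
The u-coordinate has no critical point in that direction and runs off to infinity.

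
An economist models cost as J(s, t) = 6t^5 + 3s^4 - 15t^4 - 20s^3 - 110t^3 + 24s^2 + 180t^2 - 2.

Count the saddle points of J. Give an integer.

J separates as a function of s plus a function of t, so ∇J=0 decouples.
∂J/∂s = 12s(s - 4)(s - 1) = 0 at s ∈ {0, 1, 4}; ∂J/∂t = 30t(t - 4)(t - 1)(t + 3) = 0 at t ∈ {-3, 0, 1, 4}.
The Hessian is diagonal: diag(J_ss, J_tt). Second derivatives: J_ss(0)=48, J_ss(1)=-36, J_ss(4)=144; J_tt(-3)=-2520, J_tt(0)=360, J_tt(1)=-360, J_tt(4)=2520.
Saddle points occur where the two diagonal entries have opposite signs: (0, -3), (0, 1), (1, 0), (1, 4), (4, -3), (4, 1). Count: 6.

6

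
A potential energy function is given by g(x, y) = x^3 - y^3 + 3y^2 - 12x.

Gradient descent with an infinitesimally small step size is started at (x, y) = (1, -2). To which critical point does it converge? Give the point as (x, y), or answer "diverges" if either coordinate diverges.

(2, 0)

g is separable, so gradient descent decouples: x follows -∂g/∂x, y follows -∂g/∂y.
∂g/∂x = 3(x - 2)(x + 2); at x=1 this is -9, so x increases.
∂g/∂y = -3y(y - 2); at y=-2 this is -24, so y increases.
x converges to its nearest critical value 2 (a local min of the x-part); y converges to 0. The iterate converges to (2, 0).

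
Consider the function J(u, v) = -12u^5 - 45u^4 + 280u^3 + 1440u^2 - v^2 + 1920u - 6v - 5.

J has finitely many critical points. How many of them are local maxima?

2

J separates as a function of u plus a function of v, so ∇J=0 decouples.
∂J/∂u = -60(u - 4)(u + 1)(u + 2)(u + 4) = 0 at u ∈ {-4, -2, -1, 4}; ∂J/∂v = -2(v + 3) = 0 at v ∈ {-3}.
The Hessian is diagonal: diag(J_uu, J_vv). Second derivatives: J_uu(-4)=2880, J_uu(-2)=-720, J_uu(-1)=900, J_uu(4)=-14400; J_vv(-3)=-2.
Local maxima occur where both diagonal entries negative: (-2, -3), (4, -3). Count: 2.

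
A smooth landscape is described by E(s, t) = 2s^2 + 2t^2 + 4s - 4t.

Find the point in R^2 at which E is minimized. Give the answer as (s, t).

E(s,t) separates as P(s) + Q(t), so its minimum is min P + min Q.
P'(s) = 4s + 4 vanishes at s ∈ {-1}; Q'(t) = 4(t - 1) vanishes at t ∈ {1}.
Local minima of P (where P''>0): P(-1)=-2. Local minima of Q: Q(1)=-2.
So the global minimum of E is P(-1) + Q(1) = -2 − 2 = -4, attained at (-1, 1).

(-1, 1)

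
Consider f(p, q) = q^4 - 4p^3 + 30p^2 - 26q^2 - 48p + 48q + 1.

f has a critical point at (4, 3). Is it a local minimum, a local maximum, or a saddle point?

The mixed partial ∂²f/∂p∂q is 0, so the Hessian at any point is diag(f_pp, f_qq) = diag(12(-2p + 5), 4(3q^2 - 13)).
At (4, 3): H = diag(-36, 56).
The eigenvalues have opposite signs, so H is indefinite: a saddle point.

saddle point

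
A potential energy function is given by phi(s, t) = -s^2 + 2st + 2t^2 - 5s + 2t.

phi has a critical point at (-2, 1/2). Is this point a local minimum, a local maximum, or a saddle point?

The Hessian of phi is constant: H = [[-2, 2], [2, 4]].
det(H) = (-2)·4 − 2² = -12.
Since det(H) < 0, H is indefinite and the critical point is a saddle point.

saddle point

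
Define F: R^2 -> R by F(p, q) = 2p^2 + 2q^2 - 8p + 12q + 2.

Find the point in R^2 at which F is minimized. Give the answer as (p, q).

F(p,q) separates as A(p) + B(q) + 2, so its minimum is min A + min B + 2.
A'(p) = 4p - 8 vanishes at p ∈ {2}; B'(q) = 4q + 12 vanishes at q ∈ {-3}.
Local minima of A (where A''>0): A(2)=-8. Local minima of B: B(-3)=-18.
So the global minimum of F is A(2) + B(-3) + 2 = -8 − 18 + 2 = -24, attained at (2, -3).

(2, -3)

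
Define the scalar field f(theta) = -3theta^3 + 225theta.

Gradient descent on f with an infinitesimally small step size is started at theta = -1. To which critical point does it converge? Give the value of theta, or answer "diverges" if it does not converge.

-5

f'(theta) = -9(theta - 5)(theta + 5), so f'(-1) = 216.
Gradient descent moves in the -f' direction, i.e. theta is decreasing.
The nearest critical point in that direction is theta = -5, where f'' = 90 > 0 (a local minimum). The iterate converges there.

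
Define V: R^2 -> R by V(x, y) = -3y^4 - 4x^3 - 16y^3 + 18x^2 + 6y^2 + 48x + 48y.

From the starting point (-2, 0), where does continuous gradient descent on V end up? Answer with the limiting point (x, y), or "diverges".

V is separable, so gradient descent decouples: x follows -∂V/∂x, y follows -∂V/∂y.
∂V/∂x = -12(x - 4)(x + 1); at x=-2 this is -72, so x increases.
∂V/∂y = -12(y - 1)(y + 1)(y + 4); at y=0 this is 48, so y decreases.
x converges to its nearest critical value -1 (a local min of the x-part); y converges to -1. The iterate converges to (-1, -1).

(-1, -1)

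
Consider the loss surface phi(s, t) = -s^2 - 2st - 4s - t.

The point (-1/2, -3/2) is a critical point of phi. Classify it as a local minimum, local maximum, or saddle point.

saddle point

The Hessian of phi is constant: H = [[-2, -2], [-2, 0]].
det(H) = (-2)·0 − (-2)² = -4.
Since det(H) < 0, H is indefinite and the critical point is a saddle point.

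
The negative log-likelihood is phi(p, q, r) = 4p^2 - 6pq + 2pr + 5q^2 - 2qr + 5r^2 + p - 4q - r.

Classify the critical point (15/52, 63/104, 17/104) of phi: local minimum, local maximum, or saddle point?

local minimum

The Hessian is constant: H = [[8, -6, 2], [-6, 10, -2], [2, -2, 10]].
Leading principal minors: Δ₁ = 8, Δ₂ = 44, Δ₃ = 416.
All leading minors are positive, so H is positive definite: a local minimum.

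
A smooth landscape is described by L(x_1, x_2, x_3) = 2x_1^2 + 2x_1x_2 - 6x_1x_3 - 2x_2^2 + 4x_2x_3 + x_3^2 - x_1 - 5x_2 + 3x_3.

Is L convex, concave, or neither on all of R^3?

neither

L is quadratic, so its Hessian is the constant matrix H = [[4, 2, -6], [2, -4, 4], [-6, 4, 2]].
Leading principal minors: 4, -20, -56.
Neither pattern holds ⇒ H is indefinite ⇒ neither convex nor concave.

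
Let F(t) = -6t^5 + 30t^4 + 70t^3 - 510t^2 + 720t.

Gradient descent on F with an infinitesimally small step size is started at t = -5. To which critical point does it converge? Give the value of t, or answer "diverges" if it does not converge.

-3

F'(t) = -30(t - 4)(t - 2)(t - 1)(t + 3), so F'(-5) = -22680.
Gradient descent moves in the -F' direction, i.e. t is increasing.
The nearest critical point in that direction is t = -3, where F'' = 4200 > 0 (a local minimum). The iterate converges there.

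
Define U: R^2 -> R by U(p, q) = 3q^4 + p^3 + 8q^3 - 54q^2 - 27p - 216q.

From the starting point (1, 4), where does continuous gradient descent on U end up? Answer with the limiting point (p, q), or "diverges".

U is separable, so gradient descent decouples: p follows -∂U/∂p, q follows -∂U/∂q.
∂U/∂p = 3(p - 3)(p + 3); at p=1 this is -24, so p increases.
∂U/∂q = 12(q - 3)(q + 2)(q + 3); at q=4 this is 504, so q decreases.
p converges to its nearest critical value 3 (a local min of the p-part); q converges to 3. The iterate converges to (3, 3).

(3, 3)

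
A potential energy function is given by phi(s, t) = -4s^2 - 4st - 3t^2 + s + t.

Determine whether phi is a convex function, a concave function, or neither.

phi is quadratic, so its Hessian is the constant matrix H = [[-8, -4], [-4, -6]].
det(H) = 32, tr(H) = -14.
det(H) > 0 and tr(H) < 0, so H is negative definite everywhere: concave.

concave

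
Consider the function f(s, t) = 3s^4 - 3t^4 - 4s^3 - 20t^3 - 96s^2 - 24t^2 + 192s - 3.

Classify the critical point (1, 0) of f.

local maximum

The mixed partial ∂²f/∂s∂t is 0, so the Hessian at any point is diag(f_ss, f_tt) = diag(12(3s^2 - 2s - 16), -12(3t^2 + 10t + 4)).
At (1, 0): H = diag(-180, -48).
Both eigenvalues are negative, so H is negative definite: a local maximum.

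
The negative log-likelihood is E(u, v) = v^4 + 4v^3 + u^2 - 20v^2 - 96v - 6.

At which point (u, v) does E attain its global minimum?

(0, 3)

E(u,v) separates as P(u) + Q(v) − 6, so its minimum is min P + min Q − 6.
P'(u) = 2u vanishes at u ∈ {0}; Q'(v) = 4(v - 3)(v + 2)(v + 4) vanishes at v ∈ {-4, -2, 3}.
Local minima of P (where P''>0): P(0)=0. Local minima of Q: Q(-4)=64, Q(3)=-279.
So the global minimum of E is P(0) + Q(3) − 6 = 0 − 279 − 6 = -285, attained at (0, 3).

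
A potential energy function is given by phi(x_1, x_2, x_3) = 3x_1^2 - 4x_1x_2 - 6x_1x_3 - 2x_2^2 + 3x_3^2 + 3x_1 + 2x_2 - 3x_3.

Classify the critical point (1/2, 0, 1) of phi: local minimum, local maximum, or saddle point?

saddle point

The Hessian is constant: H = [[6, -4, -6], [-4, -4, 0], [-6, 0, 6]].
Leading principal minors: Δ₁ = 6, Δ₂ = -40, Δ₃ = -96.
The minors fit neither the all-positive nor the alternating-sign pattern, so H is indefinite: a saddle point.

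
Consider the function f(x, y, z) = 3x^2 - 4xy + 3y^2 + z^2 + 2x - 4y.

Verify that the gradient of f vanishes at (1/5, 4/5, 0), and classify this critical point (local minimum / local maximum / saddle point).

local minimum

∇f = (6x - 4y + 2, -4x + 6y - 4, 2z); substituting (1/5, 4/5, 0) gives ∇f = (0, 0, 0), so (1/5, 4/5, 0) is indeed a critical point.
The Hessian is constant: H = [[6, -4, 0], [-4, 6, 0], [0, 0, 2]].
Leading principal minors: Δ₁ = 6, Δ₂ = 20, Δ₃ = 40.
All leading minors are positive, so H is positive definite: a local minimum.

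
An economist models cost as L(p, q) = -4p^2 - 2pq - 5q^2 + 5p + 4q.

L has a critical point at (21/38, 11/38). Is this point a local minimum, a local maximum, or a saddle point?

local maximum

The Hessian of L is constant: H = [[-8, -2], [-2, -10]].
det(H) = (-8)·(-10) − (-2)² = 76.
det(H) > 0 and tr(H) = -18 < 0, so H is negative definite and the point is a local maximum.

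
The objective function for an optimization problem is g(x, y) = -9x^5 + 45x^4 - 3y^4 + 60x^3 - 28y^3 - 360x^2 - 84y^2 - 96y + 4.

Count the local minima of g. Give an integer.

2

g separates as a function of x plus a function of y, so ∇g=0 decouples.
∂g/∂x = -45x(x - 4)(x - 2)(x + 2) = 0 at x ∈ {-2, 0, 2, 4}; ∂g/∂y = -12(y + 1)(y + 2)(y + 4) = 0 at y ∈ {-4, -2, -1}.
The Hessian is diagonal: diag(g_xx, g_yy). Second derivatives: g_xx(-2)=2160, g_xx(0)=-720, g_xx(2)=720, g_xx(4)=-2160; g_yy(-4)=-72, g_yy(-2)=24, g_yy(-1)=-36.
Local minima occur where both diagonal entries positive: (-2, -2), (2, -2). Count: 2.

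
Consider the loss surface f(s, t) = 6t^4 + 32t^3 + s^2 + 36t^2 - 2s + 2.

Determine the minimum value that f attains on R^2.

f(s,t) separates as P(s) + Q(t) + 2, so its minimum is min P + min Q + 2.
P'(s) = 2s - 2 vanishes at s ∈ {1}; Q'(t) = 24t(t + 1)(t + 3) vanishes at t ∈ {-3, -1, 0}.
Local minima of P (where P''>0): P(1)=-1. Local minima of Q: Q(-3)=-54, Q(0)=0.
So the global minimum of f is P(1) + Q(-3) + 2 = -1 − 54 + 2 = -53, attained at (1, -3).

-53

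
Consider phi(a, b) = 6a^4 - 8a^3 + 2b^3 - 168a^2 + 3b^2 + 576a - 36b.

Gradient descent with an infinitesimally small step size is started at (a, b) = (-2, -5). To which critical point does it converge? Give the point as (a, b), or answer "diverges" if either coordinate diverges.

diverges

phi is separable, so gradient descent decouples: a follows -∂phi/∂a, b follows -∂phi/∂b.
∂phi/∂a = 24(a - 3)(a - 2)(a + 4); at a=-2 this is 960, so a decreases.
∂phi/∂b = 6(b - 2)(b + 3); at b=-5 this is 84, so b decreases.
The b-coordinate has no critical point in that direction and runs off to infinity.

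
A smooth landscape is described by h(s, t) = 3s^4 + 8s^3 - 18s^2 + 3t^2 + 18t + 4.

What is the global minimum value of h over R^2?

-158

h(s,t) separates as P(s) + Q(t) + 4, so its minimum is min P + min Q + 4.
P'(s) = 12s(s - 1)(s + 3) vanishes at s ∈ {-3, 0, 1}; Q'(t) = 6(t + 3) vanishes at t ∈ {-3}.
Local minima of P (where P''>0): P(-3)=-135, P(1)=-7. Local minima of Q: Q(-3)=-27.
So the global minimum of h is P(-3) + Q(-3) + 4 = -135 − 27 + 4 = -158, attained at (-3, -3).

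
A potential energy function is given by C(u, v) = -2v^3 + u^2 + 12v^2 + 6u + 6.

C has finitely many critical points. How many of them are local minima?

1

C separates as a function of u plus a function of v, so ∇C=0 decouples.
∂C/∂u = 2(u + 3) = 0 at u ∈ {-3}; ∂C/∂v = -6v(v - 4) = 0 at v ∈ {0, 4}.
The Hessian is diagonal: diag(C_uu, C_vv). Second derivatives: C_uu(-3)=2; C_vv(0)=24, C_vv(4)=-24.
Local minima occur where both diagonal entries positive: (-3, 0). Count: 1.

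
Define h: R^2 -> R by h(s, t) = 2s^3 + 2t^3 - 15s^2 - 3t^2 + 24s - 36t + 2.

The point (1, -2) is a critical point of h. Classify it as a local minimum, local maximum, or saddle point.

local maximum

The mixed partial ∂²h/∂s∂t is 0, so the Hessian at any point is diag(h_ss, h_tt) = diag(6(2s - 5), 6(2t - 1)).
At (1, -2): H = diag(-18, -30).
Both eigenvalues are negative, so H is negative definite: a local maximum.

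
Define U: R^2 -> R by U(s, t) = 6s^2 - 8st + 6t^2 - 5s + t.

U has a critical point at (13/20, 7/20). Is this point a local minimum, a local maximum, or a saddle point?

The Hessian of U is constant: H = [[12, -8], [-8, 12]].
det(H) = 12·12 − (-8)² = 80.
det(H) > 0 and tr(H) = 24 > 0, so H is positive definite and the point is a local minimum.

local minimum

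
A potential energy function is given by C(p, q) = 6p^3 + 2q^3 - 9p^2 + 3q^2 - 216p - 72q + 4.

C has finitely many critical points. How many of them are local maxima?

C separates as a function of p plus a function of q, so ∇C=0 decouples.
∂C/∂p = 18(p - 4)(p + 3) = 0 at p ∈ {-3, 4}; ∂C/∂q = 6(q - 3)(q + 4) = 0 at q ∈ {-4, 3}.
The Hessian is diagonal: diag(C_pp, C_qq). Second derivatives: C_pp(-3)=-126, C_pp(4)=126; C_qq(-4)=-42, C_qq(3)=42.
Local maxima occur where both diagonal entries negative: (-3, -4). Count: 1.

1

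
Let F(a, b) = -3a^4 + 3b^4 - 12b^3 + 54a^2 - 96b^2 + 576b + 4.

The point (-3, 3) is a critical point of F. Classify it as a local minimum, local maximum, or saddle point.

local maximum

The mixed partial ∂²F/∂a∂b is 0, so the Hessian at any point is diag(F_aa, F_bb) = diag(36(-a^2 + 3), 12(3b^2 - 6b - 16)).
At (-3, 3): H = diag(-216, -84).
Both eigenvalues are negative, so H is negative definite: a local maximum.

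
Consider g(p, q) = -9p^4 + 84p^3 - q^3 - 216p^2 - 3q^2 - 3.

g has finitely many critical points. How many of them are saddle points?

3

g separates as a function of p plus a function of q, so ∇g=0 decouples.
∂g/∂p = -36p(p - 4)(p - 3) = 0 at p ∈ {0, 3, 4}; ∂g/∂q = -3q(q + 2) = 0 at q ∈ {-2, 0}.
The Hessian is diagonal: diag(g_pp, g_qq). Second derivatives: g_pp(0)=-432, g_pp(3)=108, g_pp(4)=-144; g_qq(-2)=6, g_qq(0)=-6.
Saddle points occur where the two diagonal entries have opposite signs: (0, -2), (3, 0), (4, -2). Count: 3.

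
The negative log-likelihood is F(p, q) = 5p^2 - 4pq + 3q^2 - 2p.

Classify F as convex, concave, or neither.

convex

F is quadratic, so its Hessian is the constant matrix H = [[10, -4], [-4, 6]].
det(H) = 44, tr(H) = 16.
det(H) > 0 and tr(H) > 0, so H is positive definite everywhere: convex.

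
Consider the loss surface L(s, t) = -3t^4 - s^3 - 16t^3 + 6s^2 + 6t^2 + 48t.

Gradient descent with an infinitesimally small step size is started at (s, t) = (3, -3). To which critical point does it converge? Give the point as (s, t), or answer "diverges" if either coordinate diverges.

L is separable, so gradient descent decouples: s follows -∂L/∂s, t follows -∂L/∂t.
∂L/∂s = -3s(s - 4); at s=3 this is 9, so s decreases.
∂L/∂t = -12(t - 1)(t + 1)(t + 4); at t=-3 this is -96, so t increases.
s converges to its nearest critical value 0 (a local min of the s-part); t converges to -1. The iterate converges to (0, -1).

(0, -1)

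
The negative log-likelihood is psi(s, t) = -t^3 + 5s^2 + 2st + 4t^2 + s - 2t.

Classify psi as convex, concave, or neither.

The term -t^3 is cubic, so the Hessian is not constant.
∂²psi/∂t² = -6t + 8, which takes both signs as t varies (negative for sufficiently large t). A diagonal entry of the Hessian changing sign means the Hessian is neither positive- nor negative-semidefinite on all of R^2.

neither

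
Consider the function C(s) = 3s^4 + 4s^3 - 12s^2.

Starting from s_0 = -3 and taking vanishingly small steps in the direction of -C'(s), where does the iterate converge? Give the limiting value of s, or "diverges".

-2

C'(s) = 12s(s - 1)(s + 2), so C'(-3) = -144.
Gradient descent moves in the -C' direction, i.e. s is increasing.
The nearest critical point in that direction is s = -2, where C'' = 72 > 0 (a local minimum). The iterate converges there.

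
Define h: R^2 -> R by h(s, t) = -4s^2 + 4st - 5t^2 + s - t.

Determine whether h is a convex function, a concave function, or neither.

h is quadratic, so its Hessian is the constant matrix H = [[-8, 4], [4, -10]].
det(H) = 64, tr(H) = -18.
det(H) > 0 and tr(H) < 0, so H is negative definite everywhere: concave.

concave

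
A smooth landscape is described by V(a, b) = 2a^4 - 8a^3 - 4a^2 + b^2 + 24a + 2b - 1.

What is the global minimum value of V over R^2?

V(a,b) separates as P(a) + Q(b) − 1, so its minimum is min P + min Q − 1.
P'(a) = 8(a - 3)(a - 1)(a + 1) vanishes at a ∈ {-1, 1, 3}; Q'(b) = 2b + 2 vanishes at b ∈ {-1}.
Local minima of P (where P''>0): P(-1)=-18, P(3)=-18. Local minima of Q: Q(-1)=-1.
So the global minimum of V is P(-1) + Q(-1) − 1 = -18 − 1 − 1 = -20, attained at (-1, -1).

-20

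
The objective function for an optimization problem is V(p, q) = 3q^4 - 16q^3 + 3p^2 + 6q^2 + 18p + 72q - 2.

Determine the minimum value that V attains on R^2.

-76

V(p,q) separates as A(p) + B(q) − 2, so its minimum is min A + min B − 2.
A'(p) = 6p + 18 vanishes at p ∈ {-3}; B'(q) = 12(q - 3)(q - 2)(q + 1) vanishes at q ∈ {-1, 2, 3}.
Local minima of A (where A''>0): A(-3)=-27. Local minima of B: B(-1)=-47, B(3)=81.
So the global minimum of V is A(-3) + B(-1) − 2 = -27 − 47 − 2 = -76, attained at (-3, -1).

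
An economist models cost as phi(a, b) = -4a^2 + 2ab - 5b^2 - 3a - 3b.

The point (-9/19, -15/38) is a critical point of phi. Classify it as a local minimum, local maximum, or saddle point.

local maximum

The Hessian of phi is constant: H = [[-8, 2], [2, -10]].
det(H) = (-8)·(-10) − 2² = 76.
det(H) > 0 and tr(H) = -18 < 0, so H is negative definite and the point is a local maximum.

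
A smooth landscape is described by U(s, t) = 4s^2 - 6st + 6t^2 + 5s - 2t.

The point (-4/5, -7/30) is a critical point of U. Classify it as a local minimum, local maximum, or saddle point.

local minimum

The Hessian of U is constant: H = [[8, -6], [-6, 12]].
det(H) = 8·12 − (-6)² = 60.
det(H) > 0 and tr(H) = 20 > 0, so H is positive definite and the point is a local minimum.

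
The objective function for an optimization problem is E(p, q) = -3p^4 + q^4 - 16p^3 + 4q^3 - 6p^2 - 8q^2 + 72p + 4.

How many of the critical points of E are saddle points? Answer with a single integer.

E separates as a function of p plus a function of q, so ∇E=0 decouples.
∂E/∂p = -12(p - 1)(p + 2)(p + 3) = 0 at p ∈ {-3, -2, 1}; ∂E/∂q = 4q(q - 1)(q + 4) = 0 at q ∈ {-4, 0, 1}.
The Hessian is diagonal: diag(E_pp, E_qq). Second derivatives: E_pp(-3)=-48, E_pp(-2)=36, E_pp(1)=-144; E_qq(-4)=80, E_qq(0)=-16, E_qq(1)=20.
Saddle points occur where the two diagonal entries have opposite signs: (-3, -4), (-3, 1), (-2, 0), (1, -4), (1, 1). Count: 5.

5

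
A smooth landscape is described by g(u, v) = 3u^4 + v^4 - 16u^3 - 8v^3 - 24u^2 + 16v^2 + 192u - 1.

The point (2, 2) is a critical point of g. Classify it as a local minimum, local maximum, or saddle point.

The mixed partial ∂²g/∂u∂v is 0, so the Hessian at any point is diag(g_uu, g_vv) = diag(12(3u^2 - 8u - 4), 4(3v^2 - 12v + 8)).
At (2, 2): H = diag(-96, -16).
Both eigenvalues are negative, so H is negative definite: a local maximum.

local maximum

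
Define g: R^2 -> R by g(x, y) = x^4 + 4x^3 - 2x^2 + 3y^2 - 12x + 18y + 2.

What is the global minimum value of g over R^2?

-34

g(x,y) separates as P(x) + Q(y) + 2, so its minimum is min P + min Q + 2.
P'(x) = 4(x - 1)(x + 1)(x + 3) vanishes at x ∈ {-3, -1, 1}; Q'(y) = 6y + 18 vanishes at y ∈ {-3}.
Local minima of P (where P''>0): P(-3)=-9, P(1)=-9. Local minima of Q: Q(-3)=-27.
So the global minimum of g is P(-3) + Q(-3) + 2 = -9 − 27 + 2 = -34, attained at (-3, -3).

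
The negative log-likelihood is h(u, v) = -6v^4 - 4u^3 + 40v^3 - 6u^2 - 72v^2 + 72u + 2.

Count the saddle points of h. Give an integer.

h separates as a function of u plus a function of v, so ∇h=0 decouples.
∂h/∂u = -12(u - 2)(u + 3) = 0 at u ∈ {-3, 2}; ∂h/∂v = -24v(v - 3)(v - 2) = 0 at v ∈ {0, 2, 3}.
The Hessian is diagonal: diag(h_uu, h_vv). Second derivatives: h_uu(-3)=60, h_uu(2)=-60; h_vv(0)=-144, h_vv(2)=48, h_vv(3)=-72.
Saddle points occur where the two diagonal entries have opposite signs: (-3, 0), (-3, 3), (2, 2). Count: 3.

3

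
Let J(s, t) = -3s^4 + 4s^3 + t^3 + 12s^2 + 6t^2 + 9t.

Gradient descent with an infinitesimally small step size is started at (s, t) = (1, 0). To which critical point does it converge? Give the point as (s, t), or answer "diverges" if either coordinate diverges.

J is separable, so gradient descent decouples: s follows -∂J/∂s, t follows -∂J/∂t.
∂J/∂s = -12s(s - 2)(s + 1); at s=1 this is 24, so s decreases.
∂J/∂t = 3(t + 1)(t + 3); at t=0 this is 9, so t decreases.
s converges to its nearest critical value 0 (a local min of the s-part); t converges to -1. The iterate converges to (0, -1).

(0, -1)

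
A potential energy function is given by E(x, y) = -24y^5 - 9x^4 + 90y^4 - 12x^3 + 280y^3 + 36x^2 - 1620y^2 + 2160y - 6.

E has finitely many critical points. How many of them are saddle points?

6

E separates as a function of x plus a function of y, so ∇E=0 decouples.
∂E/∂x = -36x(x - 1)(x + 2) = 0 at x ∈ {-2, 0, 1}; ∂E/∂y = -120(y - 3)(y - 2)(y - 1)(y + 3) = 0 at y ∈ {-3, 1, 2, 3}.
The Hessian is diagonal: diag(E_xx, E_yy). Second derivatives: E_xx(-2)=-216, E_xx(0)=72, E_xx(1)=-108; E_yy(-3)=14400, E_yy(1)=-960, E_yy(2)=600, E_yy(3)=-1440.
Saddle points occur where the two diagonal entries have opposite signs: (-2, -3), (-2, 2), (0, 1), (0, 3), (1, -3), (1, 2). Count: 6.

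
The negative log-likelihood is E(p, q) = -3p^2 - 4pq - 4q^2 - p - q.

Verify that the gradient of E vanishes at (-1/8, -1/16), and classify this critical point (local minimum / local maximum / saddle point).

∇E = (-6p - 4q - 1, -4p - 8q - 1); substituting (-1/8, -1/16) gives ∇E = (0, 0), so (-1/8, -1/16) is indeed a critical point.
The Hessian of E is constant: H = [[-6, -4], [-4, -8]].
det(H) = (-6)·(-8) − (-4)² = 32.
det(H) > 0 and tr(H) = -14 < 0, so H is negative definite and the point is a local maximum.

local maximum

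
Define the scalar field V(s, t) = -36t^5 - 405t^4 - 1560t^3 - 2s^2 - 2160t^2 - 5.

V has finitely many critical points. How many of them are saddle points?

2

V separates as a function of s plus a function of t, so ∇V=0 decouples.
∂V/∂s = -4s = 0 at s ∈ {0}; ∂V/∂t = -180t(t + 2)(t + 3)(t + 4) = 0 at t ∈ {-4, -3, -2, 0}.
The Hessian is diagonal: diag(V_ss, V_tt). Second derivatives: V_ss(0)=-4; V_tt(-4)=1440, V_tt(-3)=-540, V_tt(-2)=720, V_tt(0)=-4320.
Saddle points occur where the two diagonal entries have opposite signs: (0, -4), (0, -2). Count: 2.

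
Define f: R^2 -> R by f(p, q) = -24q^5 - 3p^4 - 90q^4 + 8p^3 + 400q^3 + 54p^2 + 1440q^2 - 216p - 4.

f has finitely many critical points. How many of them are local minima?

2

f separates as a function of p plus a function of q, so ∇f=0 decouples.
∂f/∂p = -12(p - 3)(p - 2)(p + 3) = 0 at p ∈ {-3, 2, 3}; ∂f/∂q = -120q(q - 3)(q + 2)(q + 4) = 0 at q ∈ {-4, -2, 0, 3}.
The Hessian is diagonal: diag(f_pp, f_qq). Second derivatives: f_pp(-3)=-360, f_pp(2)=60, f_pp(3)=-72; f_qq(-4)=6720, f_qq(-2)=-2400, f_qq(0)=2880, f_qq(3)=-12600.
Local minima occur where both diagonal entries positive: (2, -4), (2, 0). Count: 2.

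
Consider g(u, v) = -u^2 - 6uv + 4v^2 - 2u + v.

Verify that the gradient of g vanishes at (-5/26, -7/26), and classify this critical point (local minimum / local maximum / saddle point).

saddle point

∇g = (-2u - 6v - 2, -6u + 8v + 1); substituting (-5/26, -7/26) gives ∇g = (0, 0), so (-5/26, -7/26) is indeed a critical point.
The Hessian of g is constant: H = [[-2, -6], [-6, 8]].
det(H) = (-2)·8 − (-6)² = -52.
Since det(H) < 0, H is indefinite and the critical point is a saddle point.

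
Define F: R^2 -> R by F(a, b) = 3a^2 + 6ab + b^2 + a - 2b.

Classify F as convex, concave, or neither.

neither

F is quadratic, so its Hessian is the constant matrix H = [[6, 6], [6, 2]].
det(H) = -24, tr(H) = 8.
det(H) < 0, so H is indefinite: neither convex nor concave.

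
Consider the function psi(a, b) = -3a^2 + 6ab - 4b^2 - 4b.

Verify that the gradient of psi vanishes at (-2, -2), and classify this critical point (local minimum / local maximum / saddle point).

∇psi = (-6a + 6b, 6a - 8b - 4); substituting (-2, -2) gives ∇psi = (0, 0), so (-2, -2) is indeed a critical point.
The Hessian of psi is constant: H = [[-6, 6], [6, -8]].
det(H) = (-6)·(-8) − 6² = 12.
det(H) > 0 and tr(H) = -14 < 0, so H is negative definite and the point is a local maximum.

local maximum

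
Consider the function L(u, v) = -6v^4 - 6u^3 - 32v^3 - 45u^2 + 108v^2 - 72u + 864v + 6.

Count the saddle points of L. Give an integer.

3

L separates as a function of u plus a function of v, so ∇L=0 decouples.
∂L/∂u = -18(u + 1)(u + 4) = 0 at u ∈ {-4, -1}; ∂L/∂v = -24(v - 3)(v + 3)(v + 4) = 0 at v ∈ {-4, -3, 3}.
The Hessian is diagonal: diag(L_uu, L_vv). Second derivatives: L_uu(-4)=54, L_uu(-1)=-54; L_vv(-4)=-168, L_vv(-3)=144, L_vv(3)=-1008.
Saddle points occur where the two diagonal entries have opposite signs: (-4, -4), (-4, 3), (-1, -3). Count: 3.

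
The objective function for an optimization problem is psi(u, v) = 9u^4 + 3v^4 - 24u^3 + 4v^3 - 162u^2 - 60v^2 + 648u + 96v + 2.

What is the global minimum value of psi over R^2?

-2855

psi(u,v) separates as P(u) + Q(v) + 2, so its minimum is min P + min Q + 2.
P'(u) = 36(u - 3)(u - 2)(u + 3) vanishes at u ∈ {-3, 2, 3}; Q'(v) = 12(v - 2)(v - 1)(v + 4) vanishes at v ∈ {-4, 1, 2}.
Local minima of P (where P''>0): P(-3)=-2025, P(3)=567. Local minima of Q: Q(-4)=-832, Q(2)=32.
So the global minimum of psi is P(-3) + Q(-4) + 2 = -2025 − 832 + 2 = -2855, attained at (-3, -4).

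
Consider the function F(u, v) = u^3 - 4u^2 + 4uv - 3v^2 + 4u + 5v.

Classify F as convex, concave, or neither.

The term u^3 is cubic, so the Hessian is not constant.
∂²F/∂u² = 6u - 8, which takes both signs as u varies (negative for sufficiently negative u). A diagonal entry of the Hessian changing sign means the Hessian is neither positive- nor negative-semidefinite on all of R^2.

neither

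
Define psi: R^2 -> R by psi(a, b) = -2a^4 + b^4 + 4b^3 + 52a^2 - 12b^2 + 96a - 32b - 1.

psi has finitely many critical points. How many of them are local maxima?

psi separates as a function of a plus a function of b, so ∇psi=0 decouples.
∂psi/∂a = -8(a - 4)(a + 1)(a + 3) = 0 at a ∈ {-3, -1, 4}; ∂psi/∂b = 4(b - 2)(b + 1)(b + 4) = 0 at b ∈ {-4, -1, 2}.
The Hessian is diagonal: diag(psi_aa, psi_bb). Second derivatives: psi_aa(-3)=-112, psi_aa(-1)=80, psi_aa(4)=-280; psi_bb(-4)=72, psi_bb(-1)=-36, psi_bb(2)=72.
Local maxima occur where both diagonal entries negative: (-3, -1), (4, -1). Count: 2.

2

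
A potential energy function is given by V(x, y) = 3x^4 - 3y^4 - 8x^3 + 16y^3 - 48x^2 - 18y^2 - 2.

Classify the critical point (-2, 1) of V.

The mixed partial ∂²V/∂x∂y is 0, so the Hessian at any point is diag(V_xx, V_yy) = diag(12(3x^2 - 4x - 8), 12(-3y^2 + 8y - 3)).
At (-2, 1): H = diag(144, 24).
Both eigenvalues are positive, so H is positive definite: a local minimum.

local minimum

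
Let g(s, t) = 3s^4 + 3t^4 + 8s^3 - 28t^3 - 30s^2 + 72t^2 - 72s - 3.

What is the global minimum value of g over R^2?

-155

g(s,t) separates as P(s) + Q(t) − 3, so its minimum is min P + min Q − 3.
P'(s) = 12(s - 2)(s + 1)(s + 3) vanishes at s ∈ {-3, -1, 2}; Q'(t) = 12t(t - 4)(t - 3) vanishes at t ∈ {0, 3, 4}.
Local minima of P (where P''>0): P(-3)=-27, P(2)=-152. Local minima of Q: Q(0)=0, Q(4)=128.
So the global minimum of g is P(2) + Q(0) − 3 = -152 + 0 − 3 = -155, attained at (2, 0).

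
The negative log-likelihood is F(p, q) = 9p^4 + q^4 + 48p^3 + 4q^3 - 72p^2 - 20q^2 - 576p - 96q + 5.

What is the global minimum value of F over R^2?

F(p,q) separates as A(p) + B(q) + 5, so its minimum is min A + min B + 5.
A'(p) = 36(p - 2)(p + 2)(p + 4) vanishes at p ∈ {-4, -2, 2}; B'(q) = 4(q - 3)(q + 2)(q + 4) vanishes at q ∈ {-4, -2, 3}.
Local minima of A (where A''>0): A(-4)=384, A(2)=-912. Local minima of B: B(-4)=64, B(3)=-279.
So the global minimum of F is A(2) + B(3) + 5 = -912 − 279 + 5 = -1186, attained at (2, 3).

-1186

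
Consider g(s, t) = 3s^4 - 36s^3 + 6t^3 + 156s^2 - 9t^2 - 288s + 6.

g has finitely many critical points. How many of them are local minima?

g separates as a function of s plus a function of t, so ∇g=0 decouples.
∂g/∂s = 12(s - 4)(s - 3)(s - 2) = 0 at s ∈ {2, 3, 4}; ∂g/∂t = 18t(t - 1) = 0 at t ∈ {0, 1}.
The Hessian is diagonal: diag(g_ss, g_tt). Second derivatives: g_ss(2)=24, g_ss(3)=-12, g_ss(4)=24; g_tt(0)=-18, g_tt(1)=18.
Local minima occur where both diagonal entries positive: (2, 1), (4, 1). Count: 2.

2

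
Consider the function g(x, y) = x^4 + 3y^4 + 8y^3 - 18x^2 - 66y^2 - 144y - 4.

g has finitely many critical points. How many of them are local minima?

4

g separates as a function of x plus a function of y, so ∇g=0 decouples.
∂g/∂x = 4x(x - 3)(x + 3) = 0 at x ∈ {-3, 0, 3}; ∂g/∂y = 12(y - 3)(y + 1)(y + 4) = 0 at y ∈ {-4, -1, 3}.
The Hessian is diagonal: diag(g_xx, g_yy). Second derivatives: g_xx(-3)=72, g_xx(0)=-36, g_xx(3)=72; g_yy(-4)=252, g_yy(-1)=-144, g_yy(3)=336.
Local minima occur where both diagonal entries positive: (-3, -4), (-3, 3), (3, -4), (3, 3). Count: 4.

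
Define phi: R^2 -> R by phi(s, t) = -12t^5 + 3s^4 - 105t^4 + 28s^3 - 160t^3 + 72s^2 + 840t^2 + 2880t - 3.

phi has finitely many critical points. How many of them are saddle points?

6

phi separates as a function of s plus a function of t, so ∇phi=0 decouples.
∂phi/∂s = 12s(s + 3)(s + 4) = 0 at s ∈ {-4, -3, 0}; ∂phi/∂t = -60(t - 2)(t + 2)(t + 3)(t + 4) = 0 at t ∈ {-4, -3, -2, 2}.
The Hessian is diagonal: diag(phi_ss, phi_tt). Second derivatives: phi_ss(-4)=48, phi_ss(-3)=-36, phi_ss(0)=144; phi_tt(-4)=720, phi_tt(-3)=-300, phi_tt(-2)=480, phi_tt(2)=-7200.
Saddle points occur where the two diagonal entries have opposite signs: (-4, -3), (-4, 2), (-3, -4), (-3, -2), (0, -3), (0, 2). Count: 6.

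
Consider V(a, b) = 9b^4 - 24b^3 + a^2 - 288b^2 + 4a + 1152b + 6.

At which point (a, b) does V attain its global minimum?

(-2, -4)

V(a,b) separates as P(a) + Q(b) + 6, so its minimum is min P + min Q + 6.
P'(a) = 2a + 4 vanishes at a ∈ {-2}; Q'(b) = 36(b - 4)(b - 2)(b + 4) vanishes at b ∈ {-4, 2, 4}.
Local minima of P (where P''>0): P(-2)=-4. Local minima of Q: Q(-4)=-5376, Q(4)=768.
So the global minimum of V is P(-2) + Q(-4) + 6 = -4 − 5376 + 6 = -5374, attained at (-2, -4).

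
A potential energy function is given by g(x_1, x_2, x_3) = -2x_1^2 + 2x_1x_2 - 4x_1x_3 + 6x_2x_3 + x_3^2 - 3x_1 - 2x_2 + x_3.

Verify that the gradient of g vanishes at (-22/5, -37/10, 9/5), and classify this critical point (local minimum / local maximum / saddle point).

saddle point

∇g = (-4x_1 + 2x_2 - 4x_3 - 3, 2x_1 + 6x_3 - 2, -4x_1 + 6x_2 + 2x_3 + 1); substituting (-22/5, -37/10, 9/5) gives ∇g = (0, 0, 0), so (-22/5, -37/10, 9/5) is indeed a critical point.
The Hessian is constant: H = [[-4, 2, -4], [2, 0, 6], [-4, 6, 2]].
Leading principal minors: Δ₁ = -4, Δ₂ = -4, Δ₃ = 40.
The minors fit neither the all-positive nor the alternating-sign pattern, so H is indefinite: a saddle point.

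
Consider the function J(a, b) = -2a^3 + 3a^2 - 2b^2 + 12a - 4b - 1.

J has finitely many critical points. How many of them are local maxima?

1

J separates as a function of a plus a function of b, so ∇J=0 decouples.
∂J/∂a = -6(a - 2)(a + 1) = 0 at a ∈ {-1, 2}; ∂J/∂b = -4(b + 1) = 0 at b ∈ {-1}.
The Hessian is diagonal: diag(J_aa, J_bb). Second derivatives: J_aa(-1)=18, J_aa(2)=-18; J_bb(-1)=-4.
Local maxima occur where both diagonal entries negative: (2, -1). Count: 1.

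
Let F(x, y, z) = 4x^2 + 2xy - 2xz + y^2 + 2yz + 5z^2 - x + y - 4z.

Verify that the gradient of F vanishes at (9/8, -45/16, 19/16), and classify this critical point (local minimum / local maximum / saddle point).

local minimum

∇F = (8x + 2y - 2z - 1, 2x + 2y + 2z + 1, -2x + 2y + 10z - 4); substituting (9/8, -45/16, 19/16) gives ∇F = (0, 0, 0), so (9/8, -45/16, 19/16) is indeed a critical point.
The Hessian is constant: H = [[8, 2, -2], [2, 2, 2], [-2, 2, 10]].
Leading principal minors: Δ₁ = 8, Δ₂ = 12, Δ₃ = 64.
All leading minors are positive, so H is positive definite: a local minimum.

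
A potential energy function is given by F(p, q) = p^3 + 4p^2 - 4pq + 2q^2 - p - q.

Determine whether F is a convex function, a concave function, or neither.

The term p^3 is cubic, so the Hessian is not constant.
∂²F/∂p² = 6p + 8, which takes both signs as p varies (negative for sufficiently negative p). A diagonal entry of the Hessian changing sign means the Hessian is neither positive- nor negative-semidefinite on all of R^2.

neither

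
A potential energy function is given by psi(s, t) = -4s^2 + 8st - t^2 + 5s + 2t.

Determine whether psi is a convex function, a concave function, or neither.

neither

psi is quadratic, so its Hessian is the constant matrix H = [[-8, 8], [8, -2]].
det(H) = -48, tr(H) = -10.
det(H) < 0, so H is indefinite: neither convex nor concave.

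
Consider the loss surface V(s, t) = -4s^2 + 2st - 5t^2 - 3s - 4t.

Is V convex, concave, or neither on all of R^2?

concave

V is quadratic, so its Hessian is the constant matrix H = [[-8, 2], [2, -10]].
det(H) = 76, tr(H) = -18.
det(H) > 0 and tr(H) < 0, so H is negative definite everywhere: concave.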